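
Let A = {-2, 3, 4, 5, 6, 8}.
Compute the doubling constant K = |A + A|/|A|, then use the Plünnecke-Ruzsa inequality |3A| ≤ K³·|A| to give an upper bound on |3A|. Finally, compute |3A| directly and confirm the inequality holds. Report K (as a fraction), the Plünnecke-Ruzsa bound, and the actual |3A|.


|A| = 6.
Step 1: Compute A + A by enumerating all 36 pairs.
A + A = {-4, 1, 2, 3, 4, 6, 7, 8, 9, 10, 11, 12, 13, 14, 16}, so |A + A| = 15.
Step 2: Doubling constant K = |A + A|/|A| = 15/6 = 15/6 ≈ 2.5000.
Step 3: Plünnecke-Ruzsa gives |3A| ≤ K³·|A| = (2.5000)³ · 6 ≈ 93.7500.
Step 4: Compute 3A = A + A + A directly by enumerating all triples (a,b,c) ∈ A³; |3A| = 25.
Step 5: Check 25 ≤ 93.7500? Yes ✓.

K = 15/6, Plünnecke-Ruzsa bound K³|A| ≈ 93.7500, |3A| = 25, inequality holds.


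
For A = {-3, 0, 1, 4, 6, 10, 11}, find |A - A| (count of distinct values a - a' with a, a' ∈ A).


A - A = {a - a' : a, a' ∈ A}; |A| = 7.
Bounds: 2|A|-1 ≤ |A - A| ≤ |A|² - |A| + 1, i.e. 13 ≤ |A - A| ≤ 43.
Note: 0 ∈ A - A always (from a - a). The set is symmetric: if d ∈ A - A then -d ∈ A - A.
Enumerate nonzero differences d = a - a' with a > a' (then include -d):
Positive differences: {1, 2, 3, 4, 5, 6, 7, 9, 10, 11, 13, 14}
Full difference set: {0} ∪ (positive diffs) ∪ (negative diffs).
|A - A| = 1 + 2·12 = 25 (matches direct enumeration: 25).

|A - A| = 25


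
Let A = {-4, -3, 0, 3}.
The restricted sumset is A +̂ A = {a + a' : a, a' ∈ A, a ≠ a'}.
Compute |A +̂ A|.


Restricted sumset: A +̂ A = {a + a' : a ∈ A, a' ∈ A, a ≠ a'}.
Equivalently, take A + A and drop any sum 2a that is achievable ONLY as a + a for a ∈ A (i.e. sums representable only with equal summands).
Enumerate pairs (a, a') with a < a' (symmetric, so each unordered pair gives one sum; this covers all a ≠ a'):
  -4 + -3 = -7
  -4 + 0 = -4
  -4 + 3 = -1
  -3 + 0 = -3
  -3 + 3 = 0
  0 + 3 = 3
Collected distinct sums: {-7, -4, -3, -1, 0, 3}
|A +̂ A| = 6
(Reference bound: |A +̂ A| ≥ 2|A| - 3 for |A| ≥ 2, with |A| = 4 giving ≥ 5.)

|A +̂ A| = 6


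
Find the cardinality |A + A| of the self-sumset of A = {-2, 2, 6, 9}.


A + A = {a + a' : a, a' ∈ A}; |A| = 4.
General bounds: 2|A| - 1 ≤ |A + A| ≤ |A|(|A|+1)/2, i.e. 7 ≤ |A + A| ≤ 10.
Lower bound 2|A|-1 is attained iff A is an arithmetic progression.
Enumerate sums a + a' for a ≤ a' (symmetric, so this suffices):
a = -2: -2+-2=-4, -2+2=0, -2+6=4, -2+9=7
a = 2: 2+2=4, 2+6=8, 2+9=11
a = 6: 6+6=12, 6+9=15
a = 9: 9+9=18
Distinct sums: {-4, 0, 4, 7, 8, 11, 12, 15, 18}
|A + A| = 9

|A + A| = 9


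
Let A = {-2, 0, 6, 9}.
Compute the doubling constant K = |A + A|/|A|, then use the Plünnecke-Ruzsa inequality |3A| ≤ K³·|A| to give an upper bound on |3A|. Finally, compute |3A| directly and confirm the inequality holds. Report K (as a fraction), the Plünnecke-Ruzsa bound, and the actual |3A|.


|A| = 4.
Step 1: Compute A + A by enumerating all 16 pairs.
A + A = {-4, -2, 0, 4, 6, 7, 9, 12, 15, 18}, so |A + A| = 10.
Step 2: Doubling constant K = |A + A|/|A| = 10/4 = 10/4 ≈ 2.5000.
Step 3: Plünnecke-Ruzsa gives |3A| ≤ K³·|A| = (2.5000)³ · 4 ≈ 62.5000.
Step 4: Compute 3A = A + A + A directly by enumerating all triples (a,b,c) ∈ A³; |3A| = 19.
Step 5: Check 19 ≤ 62.5000? Yes ✓.

K = 10/4, Plünnecke-Ruzsa bound K³|A| ≈ 62.5000, |3A| = 19, inequality holds.


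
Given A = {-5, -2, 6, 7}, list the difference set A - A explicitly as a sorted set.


A - A = {a - a' : a, a' ∈ A}.
Compute a - a' for each ordered pair (a, a'):
a = -5: -5--5=0, -5--2=-3, -5-6=-11, -5-7=-12
a = -2: -2--5=3, -2--2=0, -2-6=-8, -2-7=-9
a = 6: 6--5=11, 6--2=8, 6-6=0, 6-7=-1
a = 7: 7--5=12, 7--2=9, 7-6=1, 7-7=0
Collecting distinct values (and noting 0 appears from a-a):
A - A = {-12, -11, -9, -8, -3, -1, 0, 1, 3, 8, 9, 11, 12}
|A - A| = 13

A - A = {-12, -11, -9, -8, -3, -1, 0, 1, 3, 8, 9, 11, 12}


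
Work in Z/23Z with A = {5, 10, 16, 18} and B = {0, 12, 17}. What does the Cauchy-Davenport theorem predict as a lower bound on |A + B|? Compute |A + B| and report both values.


Cauchy-Davenport: |A + B| ≥ min(p, |A| + |B| - 1) for A, B nonempty in Z/pZ.
|A| = 4, |B| = 3, p = 23.
CD lower bound = min(23, 4 + 3 - 1) = min(23, 6) = 6.
Compute A + B mod 23 directly:
a = 5: 5+0=5, 5+12=17, 5+17=22
a = 10: 10+0=10, 10+12=22, 10+17=4
a = 16: 16+0=16, 16+12=5, 16+17=10
a = 18: 18+0=18, 18+12=7, 18+17=12
A + B = {4, 5, 7, 10, 12, 16, 17, 18, 22}, so |A + B| = 9.
Verify: 9 ≥ 6? Yes ✓.

CD lower bound = 6, actual |A + B| = 9.


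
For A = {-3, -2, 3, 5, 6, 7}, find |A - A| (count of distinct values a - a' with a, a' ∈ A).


A - A = {a - a' : a, a' ∈ A}; |A| = 6.
Bounds: 2|A|-1 ≤ |A - A| ≤ |A|² - |A| + 1, i.e. 11 ≤ |A - A| ≤ 31.
Note: 0 ∈ A - A always (from a - a). The set is symmetric: if d ∈ A - A then -d ∈ A - A.
Enumerate nonzero differences d = a - a' with a > a' (then include -d):
Positive differences: {1, 2, 3, 4, 5, 6, 7, 8, 9, 10}
Full difference set: {0} ∪ (positive diffs) ∪ (negative diffs).
|A - A| = 1 + 2·10 = 21 (matches direct enumeration: 21).

|A - A| = 21


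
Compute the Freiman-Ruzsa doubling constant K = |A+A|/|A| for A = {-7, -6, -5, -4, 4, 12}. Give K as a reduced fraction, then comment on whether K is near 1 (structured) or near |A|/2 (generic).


|A| = 6.
Compute A + A by enumerating all 36 pairs.
A + A = {-14, -13, -12, -11, -10, -9, -8, -3, -2, -1, 0, 5, 6, 7, 8, 16, 24}, so |A + A| = 17.
K = |A + A| / |A| = 17/6 (already in lowest terms) ≈ 2.8333.
Reference: AP of size 6 gives K = 11/6 ≈ 1.8333; a fully generic set of size 6 gives K ≈ 3.5000.

|A| = 6, |A + A| = 17, K = 17/6.


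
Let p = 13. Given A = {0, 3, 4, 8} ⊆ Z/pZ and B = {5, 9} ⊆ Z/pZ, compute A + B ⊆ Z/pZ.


Work in Z/13Z: reduce every sum a + b modulo 13.
Enumerate all 8 pairs:
a = 0: 0+5=5, 0+9=9
a = 3: 3+5=8, 3+9=12
a = 4: 4+5=9, 4+9=0
a = 8: 8+5=0, 8+9=4
Distinct residues collected: {0, 4, 5, 8, 9, 12}
|A + B| = 6 (out of 13 total residues).

A + B = {0, 4, 5, 8, 9, 12}


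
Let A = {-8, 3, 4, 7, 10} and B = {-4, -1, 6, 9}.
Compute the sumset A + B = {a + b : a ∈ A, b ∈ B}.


A + B = {a + b : a ∈ A, b ∈ B}.
Enumerate all |A|·|B| = 5·4 = 20 pairs (a, b) and collect distinct sums.
a = -8: -8+-4=-12, -8+-1=-9, -8+6=-2, -8+9=1
a = 3: 3+-4=-1, 3+-1=2, 3+6=9, 3+9=12
a = 4: 4+-4=0, 4+-1=3, 4+6=10, 4+9=13
a = 7: 7+-4=3, 7+-1=6, 7+6=13, 7+9=16
a = 10: 10+-4=6, 10+-1=9, 10+6=16, 10+9=19
Collecting distinct sums: A + B = {-12, -9, -2, -1, 0, 1, 2, 3, 6, 9, 10, 12, 13, 16, 19}
|A + B| = 15

A + B = {-12, -9, -2, -1, 0, 1, 2, 3, 6, 9, 10, 12, 13, 16, 19}


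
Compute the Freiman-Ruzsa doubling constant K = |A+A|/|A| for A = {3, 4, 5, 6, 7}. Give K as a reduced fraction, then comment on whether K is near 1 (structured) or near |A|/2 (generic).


|A| = 5.
Compute A + A by enumerating all 25 pairs.
A + A = {6, 7, 8, 9, 10, 11, 12, 13, 14}, so |A + A| = 9.
K = |A + A| / |A| = 9/5 (already in lowest terms) ≈ 1.8000.
Reference: AP of size 5 gives K = 9/5 ≈ 1.8000; a fully generic set of size 5 gives K ≈ 3.0000.

|A| = 5, |A + A| = 9, K = 9/5.


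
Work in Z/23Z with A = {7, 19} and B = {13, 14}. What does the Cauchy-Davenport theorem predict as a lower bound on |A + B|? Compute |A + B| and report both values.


Cauchy-Davenport: |A + B| ≥ min(p, |A| + |B| - 1) for A, B nonempty in Z/pZ.
|A| = 2, |B| = 2, p = 23.
CD lower bound = min(23, 2 + 2 - 1) = min(23, 3) = 3.
Compute A + B mod 23 directly:
a = 7: 7+13=20, 7+14=21
a = 19: 19+13=9, 19+14=10
A + B = {9, 10, 20, 21}, so |A + B| = 4.
Verify: 4 ≥ 3? Yes ✓.

CD lower bound = 3, actual |A + B| = 4.


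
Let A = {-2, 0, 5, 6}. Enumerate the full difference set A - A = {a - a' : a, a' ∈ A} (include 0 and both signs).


A - A = {a - a' : a, a' ∈ A}.
Compute a - a' for each ordered pair (a, a'):
a = -2: -2--2=0, -2-0=-2, -2-5=-7, -2-6=-8
a = 0: 0--2=2, 0-0=0, 0-5=-5, 0-6=-6
a = 5: 5--2=7, 5-0=5, 5-5=0, 5-6=-1
a = 6: 6--2=8, 6-0=6, 6-5=1, 6-6=0
Collecting distinct values (and noting 0 appears from a-a):
A - A = {-8, -7, -6, -5, -2, -1, 0, 1, 2, 5, 6, 7, 8}
|A - A| = 13

A - A = {-8, -7, -6, -5, -2, -1, 0, 1, 2, 5, 6, 7, 8}


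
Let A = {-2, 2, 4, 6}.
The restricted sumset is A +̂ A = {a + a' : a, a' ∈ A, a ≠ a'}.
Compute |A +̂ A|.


Restricted sumset: A +̂ A = {a + a' : a ∈ A, a' ∈ A, a ≠ a'}.
Equivalently, take A + A and drop any sum 2a that is achievable ONLY as a + a for a ∈ A (i.e. sums representable only with equal summands).
Enumerate pairs (a, a') with a < a' (symmetric, so each unordered pair gives one sum; this covers all a ≠ a'):
  -2 + 2 = 0
  -2 + 4 = 2
  -2 + 6 = 4
  2 + 4 = 6
  2 + 6 = 8
  4 + 6 = 10
Collected distinct sums: {0, 2, 4, 6, 8, 10}
|A +̂ A| = 6
(Reference bound: |A +̂ A| ≥ 2|A| - 3 for |A| ≥ 2, with |A| = 4 giving ≥ 5.)

|A +̂ A| = 6


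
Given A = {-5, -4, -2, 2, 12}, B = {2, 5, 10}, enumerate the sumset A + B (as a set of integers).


A + B = {a + b : a ∈ A, b ∈ B}.
Enumerate all |A|·|B| = 5·3 = 15 pairs (a, b) and collect distinct sums.
a = -5: -5+2=-3, -5+5=0, -5+10=5
a = -4: -4+2=-2, -4+5=1, -4+10=6
a = -2: -2+2=0, -2+5=3, -2+10=8
a = 2: 2+2=4, 2+5=7, 2+10=12
a = 12: 12+2=14, 12+5=17, 12+10=22
Collecting distinct sums: A + B = {-3, -2, 0, 1, 3, 4, 5, 6, 7, 8, 12, 14, 17, 22}
|A + B| = 14

A + B = {-3, -2, 0, 1, 3, 4, 5, 6, 7, 8, 12, 14, 17, 22}


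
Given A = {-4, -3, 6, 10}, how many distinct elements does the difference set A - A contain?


A - A = {a - a' : a, a' ∈ A}; |A| = 4.
Bounds: 2|A|-1 ≤ |A - A| ≤ |A|² - |A| + 1, i.e. 7 ≤ |A - A| ≤ 13.
Note: 0 ∈ A - A always (from a - a). The set is symmetric: if d ∈ A - A then -d ∈ A - A.
Enumerate nonzero differences d = a - a' with a > a' (then include -d):
Positive differences: {1, 4, 9, 10, 13, 14}
Full difference set: {0} ∪ (positive diffs) ∪ (negative diffs).
|A - A| = 1 + 2·6 = 13 (matches direct enumeration: 13).

|A - A| = 13


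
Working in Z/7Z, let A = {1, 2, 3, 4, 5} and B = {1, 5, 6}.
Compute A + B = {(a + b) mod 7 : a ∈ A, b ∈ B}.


Work in Z/7Z: reduce every sum a + b modulo 7.
Enumerate all 15 pairs:
a = 1: 1+1=2, 1+5=6, 1+6=0
a = 2: 2+1=3, 2+5=0, 2+6=1
a = 3: 3+1=4, 3+5=1, 3+6=2
a = 4: 4+1=5, 4+5=2, 4+6=3
a = 5: 5+1=6, 5+5=3, 5+6=4
Distinct residues collected: {0, 1, 2, 3, 4, 5, 6}
|A + B| = 7 (out of 7 total residues).

A + B = {0, 1, 2, 3, 4, 5, 6}


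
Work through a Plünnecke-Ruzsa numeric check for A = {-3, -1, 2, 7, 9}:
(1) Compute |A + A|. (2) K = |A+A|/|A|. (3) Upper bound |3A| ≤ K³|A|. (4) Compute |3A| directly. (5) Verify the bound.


|A| = 5.
Step 1: Compute A + A by enumerating all 25 pairs.
A + A = {-6, -4, -2, -1, 1, 4, 6, 8, 9, 11, 14, 16, 18}, so |A + A| = 13.
Step 2: Doubling constant K = |A + A|/|A| = 13/5 = 13/5 ≈ 2.6000.
Step 3: Plünnecke-Ruzsa gives |3A| ≤ K³·|A| = (2.6000)³ · 5 ≈ 87.8800.
Step 4: Compute 3A = A + A + A directly by enumerating all triples (a,b,c) ∈ A³; |3A| = 25.
Step 5: Check 25 ≤ 87.8800? Yes ✓.

K = 13/5, Plünnecke-Ruzsa bound K³|A| ≈ 87.8800, |3A| = 25, inequality holds.


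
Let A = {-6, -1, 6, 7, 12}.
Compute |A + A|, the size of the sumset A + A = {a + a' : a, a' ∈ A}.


A + A = {a + a' : a, a' ∈ A}; |A| = 5.
General bounds: 2|A| - 1 ≤ |A + A| ≤ |A|(|A|+1)/2, i.e. 9 ≤ |A + A| ≤ 15.
Lower bound 2|A|-1 is attained iff A is an arithmetic progression.
Enumerate sums a + a' for a ≤ a' (symmetric, so this suffices):
a = -6: -6+-6=-12, -6+-1=-7, -6+6=0, -6+7=1, -6+12=6
a = -1: -1+-1=-2, -1+6=5, -1+7=6, -1+12=11
a = 6: 6+6=12, 6+7=13, 6+12=18
a = 7: 7+7=14, 7+12=19
a = 12: 12+12=24
Distinct sums: {-12, -7, -2, 0, 1, 5, 6, 11, 12, 13, 14, 18, 19, 24}
|A + A| = 14

|A + A| = 14


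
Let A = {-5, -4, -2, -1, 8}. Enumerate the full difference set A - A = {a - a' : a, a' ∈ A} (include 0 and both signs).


A - A = {a - a' : a, a' ∈ A}.
Compute a - a' for each ordered pair (a, a'):
a = -5: -5--5=0, -5--4=-1, -5--2=-3, -5--1=-4, -5-8=-13
a = -4: -4--5=1, -4--4=0, -4--2=-2, -4--1=-3, -4-8=-12
a = -2: -2--5=3, -2--4=2, -2--2=0, -2--1=-1, -2-8=-10
a = -1: -1--5=4, -1--4=3, -1--2=1, -1--1=0, -1-8=-9
a = 8: 8--5=13, 8--4=12, 8--2=10, 8--1=9, 8-8=0
Collecting distinct values (and noting 0 appears from a-a):
A - A = {-13, -12, -10, -9, -4, -3, -2, -1, 0, 1, 2, 3, 4, 9, 10, 12, 13}
|A - A| = 17

A - A = {-13, -12, -10, -9, -4, -3, -2, -1, 0, 1, 2, 3, 4, 9, 10, 12, 13}


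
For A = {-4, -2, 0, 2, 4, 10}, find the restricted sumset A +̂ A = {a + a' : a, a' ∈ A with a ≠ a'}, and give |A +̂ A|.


Restricted sumset: A +̂ A = {a + a' : a ∈ A, a' ∈ A, a ≠ a'}.
Equivalently, take A + A and drop any sum 2a that is achievable ONLY as a + a for a ∈ A (i.e. sums representable only with equal summands).
Enumerate pairs (a, a') with a < a' (symmetric, so each unordered pair gives one sum; this covers all a ≠ a'):
  -4 + -2 = -6
  -4 + 0 = -4
  -4 + 2 = -2
  -4 + 4 = 0
  -4 + 10 = 6
  -2 + 0 = -2
  -2 + 2 = 0
  -2 + 4 = 2
  -2 + 10 = 8
  0 + 2 = 2
  0 + 4 = 4
  0 + 10 = 10
  2 + 4 = 6
  2 + 10 = 12
  4 + 10 = 14
Collected distinct sums: {-6, -4, -2, 0, 2, 4, 6, 8, 10, 12, 14}
|A +̂ A| = 11
(Reference bound: |A +̂ A| ≥ 2|A| - 3 for |A| ≥ 2, with |A| = 6 giving ≥ 9.)

|A +̂ A| = 11


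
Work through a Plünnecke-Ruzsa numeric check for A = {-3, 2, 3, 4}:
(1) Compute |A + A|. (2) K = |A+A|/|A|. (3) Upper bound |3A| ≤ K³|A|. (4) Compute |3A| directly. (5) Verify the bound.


|A| = 4.
Step 1: Compute A + A by enumerating all 16 pairs.
A + A = {-6, -1, 0, 1, 4, 5, 6, 7, 8}, so |A + A| = 9.
Step 2: Doubling constant K = |A + A|/|A| = 9/4 = 9/4 ≈ 2.2500.
Step 3: Plünnecke-Ruzsa gives |3A| ≤ K³·|A| = (2.2500)³ · 4 ≈ 45.5625.
Step 4: Compute 3A = A + A + A directly by enumerating all triples (a,b,c) ∈ A³; |3A| = 16.
Step 5: Check 16 ≤ 45.5625? Yes ✓.

K = 9/4, Plünnecke-Ruzsa bound K³|A| ≈ 45.5625, |3A| = 16, inequality holds.


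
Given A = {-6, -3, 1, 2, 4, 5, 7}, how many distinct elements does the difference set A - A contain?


A - A = {a - a' : a, a' ∈ A}; |A| = 7.
Bounds: 2|A|-1 ≤ |A - A| ≤ |A|² - |A| + 1, i.e. 13 ≤ |A - A| ≤ 43.
Note: 0 ∈ A - A always (from a - a). The set is symmetric: if d ∈ A - A then -d ∈ A - A.
Enumerate nonzero differences d = a - a' with a > a' (then include -d):
Positive differences: {1, 2, 3, 4, 5, 6, 7, 8, 10, 11, 13}
Full difference set: {0} ∪ (positive diffs) ∪ (negative diffs).
|A - A| = 1 + 2·11 = 23 (matches direct enumeration: 23).

|A - A| = 23


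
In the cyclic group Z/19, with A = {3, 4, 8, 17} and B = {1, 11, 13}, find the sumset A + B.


Work in Z/19Z: reduce every sum a + b modulo 19.
Enumerate all 12 pairs:
a = 3: 3+1=4, 3+11=14, 3+13=16
a = 4: 4+1=5, 4+11=15, 4+13=17
a = 8: 8+1=9, 8+11=0, 8+13=2
a = 17: 17+1=18, 17+11=9, 17+13=11
Distinct residues collected: {0, 2, 4, 5, 9, 11, 14, 15, 16, 17, 18}
|A + B| = 11 (out of 19 total residues).

A + B = {0, 2, 4, 5, 9, 11, 14, 15, 16, 17, 18}


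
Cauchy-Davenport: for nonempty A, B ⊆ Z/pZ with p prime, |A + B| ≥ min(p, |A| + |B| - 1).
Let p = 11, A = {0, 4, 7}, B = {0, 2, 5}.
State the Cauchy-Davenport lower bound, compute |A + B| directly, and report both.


Cauchy-Davenport: |A + B| ≥ min(p, |A| + |B| - 1) for A, B nonempty in Z/pZ.
|A| = 3, |B| = 3, p = 11.
CD lower bound = min(11, 3 + 3 - 1) = min(11, 5) = 5.
Compute A + B mod 11 directly:
a = 0: 0+0=0, 0+2=2, 0+5=5
a = 4: 4+0=4, 4+2=6, 4+5=9
a = 7: 7+0=7, 7+2=9, 7+5=1
A + B = {0, 1, 2, 4, 5, 6, 7, 9}, so |A + B| = 8.
Verify: 8 ≥ 5? Yes ✓.

CD lower bound = 5, actual |A + B| = 8.


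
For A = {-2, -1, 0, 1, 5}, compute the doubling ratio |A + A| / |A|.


|A| = 5.
Compute A + A by enumerating all 25 pairs.
A + A = {-4, -3, -2, -1, 0, 1, 2, 3, 4, 5, 6, 10}, so |A + A| = 12.
K = |A + A| / |A| = 12/5 (already in lowest terms) ≈ 2.4000.
Reference: AP of size 5 gives K = 9/5 ≈ 1.8000; a fully generic set of size 5 gives K ≈ 3.0000.

|A| = 5, |A + A| = 12, K = 12/5.


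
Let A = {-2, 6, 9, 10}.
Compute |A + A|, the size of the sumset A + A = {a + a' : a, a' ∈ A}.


A + A = {a + a' : a, a' ∈ A}; |A| = 4.
General bounds: 2|A| - 1 ≤ |A + A| ≤ |A|(|A|+1)/2, i.e. 7 ≤ |A + A| ≤ 10.
Lower bound 2|A|-1 is attained iff A is an arithmetic progression.
Enumerate sums a + a' for a ≤ a' (symmetric, so this suffices):
a = -2: -2+-2=-4, -2+6=4, -2+9=7, -2+10=8
a = 6: 6+6=12, 6+9=15, 6+10=16
a = 9: 9+9=18, 9+10=19
a = 10: 10+10=20
Distinct sums: {-4, 4, 7, 8, 12, 15, 16, 18, 19, 20}
|A + A| = 10

|A + A| = 10


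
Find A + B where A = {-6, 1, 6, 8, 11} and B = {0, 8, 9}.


A + B = {a + b : a ∈ A, b ∈ B}.
Enumerate all |A|·|B| = 5·3 = 15 pairs (a, b) and collect distinct sums.
a = -6: -6+0=-6, -6+8=2, -6+9=3
a = 1: 1+0=1, 1+8=9, 1+9=10
a = 6: 6+0=6, 6+8=14, 6+9=15
a = 8: 8+0=8, 8+8=16, 8+9=17
a = 11: 11+0=11, 11+8=19, 11+9=20
Collecting distinct sums: A + B = {-6, 1, 2, 3, 6, 8, 9, 10, 11, 14, 15, 16, 17, 19, 20}
|A + B| = 15

A + B = {-6, 1, 2, 3, 6, 8, 9, 10, 11, 14, 15, 16, 17, 19, 20}


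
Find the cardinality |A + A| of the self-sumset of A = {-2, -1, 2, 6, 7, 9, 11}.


A + A = {a + a' : a, a' ∈ A}; |A| = 7.
General bounds: 2|A| - 1 ≤ |A + A| ≤ |A|(|A|+1)/2, i.e. 13 ≤ |A + A| ≤ 28.
Lower bound 2|A|-1 is attained iff A is an arithmetic progression.
Enumerate sums a + a' for a ≤ a' (symmetric, so this suffices):
a = -2: -2+-2=-4, -2+-1=-3, -2+2=0, -2+6=4, -2+7=5, -2+9=7, -2+11=9
a = -1: -1+-1=-2, -1+2=1, -1+6=5, -1+7=6, -1+9=8, -1+11=10
a = 2: 2+2=4, 2+6=8, 2+7=9, 2+9=11, 2+11=13
a = 6: 6+6=12, 6+7=13, 6+9=15, 6+11=17
a = 7: 7+7=14, 7+9=16, 7+11=18
a = 9: 9+9=18, 9+11=20
a = 11: 11+11=22
Distinct sums: {-4, -3, -2, 0, 1, 4, 5, 6, 7, 8, 9, 10, 11, 12, 13, 14, 15, 16, 17, 18, 20, 22}
|A + A| = 22

|A + A| = 22


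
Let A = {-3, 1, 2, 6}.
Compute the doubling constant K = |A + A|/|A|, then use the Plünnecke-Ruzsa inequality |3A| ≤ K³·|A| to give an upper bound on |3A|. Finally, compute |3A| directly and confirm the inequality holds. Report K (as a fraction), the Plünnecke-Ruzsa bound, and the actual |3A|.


|A| = 4.
Step 1: Compute A + A by enumerating all 16 pairs.
A + A = {-6, -2, -1, 2, 3, 4, 7, 8, 12}, so |A + A| = 9.
Step 2: Doubling constant K = |A + A|/|A| = 9/4 = 9/4 ≈ 2.2500.
Step 3: Plünnecke-Ruzsa gives |3A| ≤ K³·|A| = (2.2500)³ · 4 ≈ 45.5625.
Step 4: Compute 3A = A + A + A directly by enumerating all triples (a,b,c) ∈ A³; |3A| = 16.
Step 5: Check 16 ≤ 45.5625? Yes ✓.

K = 9/4, Plünnecke-Ruzsa bound K³|A| ≈ 45.5625, |3A| = 16, inequality holds.


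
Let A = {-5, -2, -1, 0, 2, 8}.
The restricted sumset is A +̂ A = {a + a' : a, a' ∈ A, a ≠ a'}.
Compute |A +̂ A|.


Restricted sumset: A +̂ A = {a + a' : a ∈ A, a' ∈ A, a ≠ a'}.
Equivalently, take A + A and drop any sum 2a that is achievable ONLY as a + a for a ∈ A (i.e. sums representable only with equal summands).
Enumerate pairs (a, a') with a < a' (symmetric, so each unordered pair gives one sum; this covers all a ≠ a'):
  -5 + -2 = -7
  -5 + -1 = -6
  -5 + 0 = -5
  -5 + 2 = -3
  -5 + 8 = 3
  -2 + -1 = -3
  -2 + 0 = -2
  -2 + 2 = 0
  -2 + 8 = 6
  -1 + 0 = -1
  -1 + 2 = 1
  -1 + 8 = 7
  0 + 2 = 2
  0 + 8 = 8
  2 + 8 = 10
Collected distinct sums: {-7, -6, -5, -3, -2, -1, 0, 1, 2, 3, 6, 7, 8, 10}
|A +̂ A| = 14
(Reference bound: |A +̂ A| ≥ 2|A| - 3 for |A| ≥ 2, with |A| = 6 giving ≥ 9.)

|A +̂ A| = 14


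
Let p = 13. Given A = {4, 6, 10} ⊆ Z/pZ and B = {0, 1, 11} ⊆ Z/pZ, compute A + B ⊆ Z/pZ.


Work in Z/13Z: reduce every sum a + b modulo 13.
Enumerate all 9 pairs:
a = 4: 4+0=4, 4+1=5, 4+11=2
a = 6: 6+0=6, 6+1=7, 6+11=4
a = 10: 10+0=10, 10+1=11, 10+11=8
Distinct residues collected: {2, 4, 5, 6, 7, 8, 10, 11}
|A + B| = 8 (out of 13 total residues).

A + B = {2, 4, 5, 6, 7, 8, 10, 11}


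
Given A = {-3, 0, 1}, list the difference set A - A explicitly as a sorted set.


A - A = {a - a' : a, a' ∈ A}.
Compute a - a' for each ordered pair (a, a'):
a = -3: -3--3=0, -3-0=-3, -3-1=-4
a = 0: 0--3=3, 0-0=0, 0-1=-1
a = 1: 1--3=4, 1-0=1, 1-1=0
Collecting distinct values (and noting 0 appears from a-a):
A - A = {-4, -3, -1, 0, 1, 3, 4}
|A - A| = 7

A - A = {-4, -3, -1, 0, 1, 3, 4}


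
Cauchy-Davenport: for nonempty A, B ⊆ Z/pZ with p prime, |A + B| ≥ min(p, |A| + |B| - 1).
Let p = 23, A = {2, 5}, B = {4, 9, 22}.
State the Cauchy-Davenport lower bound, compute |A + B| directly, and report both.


Cauchy-Davenport: |A + B| ≥ min(p, |A| + |B| - 1) for A, B nonempty in Z/pZ.
|A| = 2, |B| = 3, p = 23.
CD lower bound = min(23, 2 + 3 - 1) = min(23, 4) = 4.
Compute A + B mod 23 directly:
a = 2: 2+4=6, 2+9=11, 2+22=1
a = 5: 5+4=9, 5+9=14, 5+22=4
A + B = {1, 4, 6, 9, 11, 14}, so |A + B| = 6.
Verify: 6 ≥ 4? Yes ✓.

CD lower bound = 4, actual |A + B| = 6.


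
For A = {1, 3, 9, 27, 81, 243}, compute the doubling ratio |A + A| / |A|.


|A| = 6.
Compute A + A by enumerating all 36 pairs.
A + A = {2, 4, 6, 10, 12, 18, 28, 30, 36, 54, 82, 84, 90, 108, 162, 244, 246, 252, 270, 324, 486}, so |A + A| = 21.
K = |A + A| / |A| = 21/6 = 7/2 ≈ 3.5000.
Reference: AP of size 6 gives K = 11/6 ≈ 1.8333; a fully generic set of size 6 gives K ≈ 3.5000.

|A| = 6, |A + A| = 21, K = 21/6 = 7/2.


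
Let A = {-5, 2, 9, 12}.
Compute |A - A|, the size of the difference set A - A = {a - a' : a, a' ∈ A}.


A - A = {a - a' : a, a' ∈ A}; |A| = 4.
Bounds: 2|A|-1 ≤ |A - A| ≤ |A|² - |A| + 1, i.e. 7 ≤ |A - A| ≤ 13.
Note: 0 ∈ A - A always (from a - a). The set is symmetric: if d ∈ A - A then -d ∈ A - A.
Enumerate nonzero differences d = a - a' with a > a' (then include -d):
Positive differences: {3, 7, 10, 14, 17}
Full difference set: {0} ∪ (positive diffs) ∪ (negative diffs).
|A - A| = 1 + 2·5 = 11 (matches direct enumeration: 11).

|A - A| = 11


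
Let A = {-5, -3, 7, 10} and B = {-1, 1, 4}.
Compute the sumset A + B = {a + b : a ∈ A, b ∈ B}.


A + B = {a + b : a ∈ A, b ∈ B}.
Enumerate all |A|·|B| = 4·3 = 12 pairs (a, b) and collect distinct sums.
a = -5: -5+-1=-6, -5+1=-4, -5+4=-1
a = -3: -3+-1=-4, -3+1=-2, -3+4=1
a = 7: 7+-1=6, 7+1=8, 7+4=11
a = 10: 10+-1=9, 10+1=11, 10+4=14
Collecting distinct sums: A + B = {-6, -4, -2, -1, 1, 6, 8, 9, 11, 14}
|A + B| = 10

A + B = {-6, -4, -2, -1, 1, 6, 8, 9, 11, 14}


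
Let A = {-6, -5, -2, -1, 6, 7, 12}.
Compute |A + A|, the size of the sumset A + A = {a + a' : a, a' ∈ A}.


A + A = {a + a' : a, a' ∈ A}; |A| = 7.
General bounds: 2|A| - 1 ≤ |A + A| ≤ |A|(|A|+1)/2, i.e. 13 ≤ |A + A| ≤ 28.
Lower bound 2|A|-1 is attained iff A is an arithmetic progression.
Enumerate sums a + a' for a ≤ a' (symmetric, so this suffices):
a = -6: -6+-6=-12, -6+-5=-11, -6+-2=-8, -6+-1=-7, -6+6=0, -6+7=1, -6+12=6
a = -5: -5+-5=-10, -5+-2=-7, -5+-1=-6, -5+6=1, -5+7=2, -5+12=7
a = -2: -2+-2=-4, -2+-1=-3, -2+6=4, -2+7=5, -2+12=10
a = -1: -1+-1=-2, -1+6=5, -1+7=6, -1+12=11
a = 6: 6+6=12, 6+7=13, 6+12=18
a = 7: 7+7=14, 7+12=19
a = 12: 12+12=24
Distinct sums: {-12, -11, -10, -8, -7, -6, -4, -3, -2, 0, 1, 2, 4, 5, 6, 7, 10, 11, 12, 13, 14, 18, 19, 24}
|A + A| = 24

|A + A| = 24


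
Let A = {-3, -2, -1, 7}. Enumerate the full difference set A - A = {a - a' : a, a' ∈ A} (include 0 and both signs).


A - A = {a - a' : a, a' ∈ A}.
Compute a - a' for each ordered pair (a, a'):
a = -3: -3--3=0, -3--2=-1, -3--1=-2, -3-7=-10
a = -2: -2--3=1, -2--2=0, -2--1=-1, -2-7=-9
a = -1: -1--3=2, -1--2=1, -1--1=0, -1-7=-8
a = 7: 7--3=10, 7--2=9, 7--1=8, 7-7=0
Collecting distinct values (and noting 0 appears from a-a):
A - A = {-10, -9, -8, -2, -1, 0, 1, 2, 8, 9, 10}
|A - A| = 11

A - A = {-10, -9, -8, -2, -1, 0, 1, 2, 8, 9, 10}


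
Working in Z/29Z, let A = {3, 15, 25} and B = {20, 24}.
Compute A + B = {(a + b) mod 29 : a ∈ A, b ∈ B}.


Work in Z/29Z: reduce every sum a + b modulo 29.
Enumerate all 6 pairs:
a = 3: 3+20=23, 3+24=27
a = 15: 15+20=6, 15+24=10
a = 25: 25+20=16, 25+24=20
Distinct residues collected: {6, 10, 16, 20, 23, 27}
|A + B| = 6 (out of 29 total residues).

A + B = {6, 10, 16, 20, 23, 27}


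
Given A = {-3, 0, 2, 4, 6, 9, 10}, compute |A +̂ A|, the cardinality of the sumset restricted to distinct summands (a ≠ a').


Restricted sumset: A +̂ A = {a + a' : a ∈ A, a' ∈ A, a ≠ a'}.
Equivalently, take A + A and drop any sum 2a that is achievable ONLY as a + a for a ∈ A (i.e. sums representable only with equal summands).
Enumerate pairs (a, a') with a < a' (symmetric, so each unordered pair gives one sum; this covers all a ≠ a'):
  -3 + 0 = -3
  -3 + 2 = -1
  -3 + 4 = 1
  -3 + 6 = 3
  -3 + 9 = 6
  -3 + 10 = 7
  0 + 2 = 2
  0 + 4 = 4
  0 + 6 = 6
  0 + 9 = 9
  0 + 10 = 10
  2 + 4 = 6
  2 + 6 = 8
  2 + 9 = 11
  2 + 10 = 12
  4 + 6 = 10
  4 + 9 = 13
  4 + 10 = 14
  6 + 9 = 15
  6 + 10 = 16
  9 + 10 = 19
Collected distinct sums: {-3, -1, 1, 2, 3, 4, 6, 7, 8, 9, 10, 11, 12, 13, 14, 15, 16, 19}
|A +̂ A| = 18
(Reference bound: |A +̂ A| ≥ 2|A| - 3 for |A| ≥ 2, with |A| = 7 giving ≥ 11.)

|A +̂ A| = 18


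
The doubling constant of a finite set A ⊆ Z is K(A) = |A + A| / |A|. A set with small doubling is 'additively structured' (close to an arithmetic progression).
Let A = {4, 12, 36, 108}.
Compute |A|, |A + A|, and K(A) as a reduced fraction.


|A| = 4.
Compute A + A by enumerating all 16 pairs.
A + A = {8, 16, 24, 40, 48, 72, 112, 120, 144, 216}, so |A + A| = 10.
K = |A + A| / |A| = 10/4 = 5/2 ≈ 2.5000.
Reference: AP of size 4 gives K = 7/4 ≈ 1.7500; a fully generic set of size 4 gives K ≈ 2.5000.

|A| = 4, |A + A| = 10, K = 10/4 = 5/2.


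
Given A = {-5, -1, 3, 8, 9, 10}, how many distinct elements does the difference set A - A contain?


A - A = {a - a' : a, a' ∈ A}; |A| = 6.
Bounds: 2|A|-1 ≤ |A - A| ≤ |A|² - |A| + 1, i.e. 11 ≤ |A - A| ≤ 31.
Note: 0 ∈ A - A always (from a - a). The set is symmetric: if d ∈ A - A then -d ∈ A - A.
Enumerate nonzero differences d = a - a' with a > a' (then include -d):
Positive differences: {1, 2, 4, 5, 6, 7, 8, 9, 10, 11, 13, 14, 15}
Full difference set: {0} ∪ (positive diffs) ∪ (negative diffs).
|A - A| = 1 + 2·13 = 27 (matches direct enumeration: 27).

|A - A| = 27


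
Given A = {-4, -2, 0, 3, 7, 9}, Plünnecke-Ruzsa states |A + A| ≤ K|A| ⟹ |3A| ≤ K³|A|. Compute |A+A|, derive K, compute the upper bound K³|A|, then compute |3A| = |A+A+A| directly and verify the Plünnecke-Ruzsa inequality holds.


|A| = 6.
Step 1: Compute A + A by enumerating all 36 pairs.
A + A = {-8, -6, -4, -2, -1, 0, 1, 3, 5, 6, 7, 9, 10, 12, 14, 16, 18}, so |A + A| = 17.
Step 2: Doubling constant K = |A + A|/|A| = 17/6 = 17/6 ≈ 2.8333.
Step 3: Plünnecke-Ruzsa gives |3A| ≤ K³·|A| = (2.8333)³ · 6 ≈ 136.4722.
Step 4: Compute 3A = A + A + A directly by enumerating all triples (a,b,c) ∈ A³; |3A| = 32.
Step 5: Check 32 ≤ 136.4722? Yes ✓.

K = 17/6, Plünnecke-Ruzsa bound K³|A| ≈ 136.4722, |3A| = 32, inequality holds.


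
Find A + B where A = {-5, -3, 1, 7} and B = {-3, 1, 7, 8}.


A + B = {a + b : a ∈ A, b ∈ B}.
Enumerate all |A|·|B| = 4·4 = 16 pairs (a, b) and collect distinct sums.
a = -5: -5+-3=-8, -5+1=-4, -5+7=2, -5+8=3
a = -3: -3+-3=-6, -3+1=-2, -3+7=4, -3+8=5
a = 1: 1+-3=-2, 1+1=2, 1+7=8, 1+8=9
a = 7: 7+-3=4, 7+1=8, 7+7=14, 7+8=15
Collecting distinct sums: A + B = {-8, -6, -4, -2, 2, 3, 4, 5, 8, 9, 14, 15}
|A + B| = 12

A + B = {-8, -6, -4, -2, 2, 3, 4, 5, 8, 9, 14, 15}


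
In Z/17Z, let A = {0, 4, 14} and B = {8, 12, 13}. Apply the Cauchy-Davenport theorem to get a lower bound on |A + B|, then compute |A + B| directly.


Cauchy-Davenport: |A + B| ≥ min(p, |A| + |B| - 1) for A, B nonempty in Z/pZ.
|A| = 3, |B| = 3, p = 17.
CD lower bound = min(17, 3 + 3 - 1) = min(17, 5) = 5.
Compute A + B mod 17 directly:
a = 0: 0+8=8, 0+12=12, 0+13=13
a = 4: 4+8=12, 4+12=16, 4+13=0
a = 14: 14+8=5, 14+12=9, 14+13=10
A + B = {0, 5, 8, 9, 10, 12, 13, 16}, so |A + B| = 8.
Verify: 8 ≥ 5? Yes ✓.

CD lower bound = 5, actual |A + B| = 8.


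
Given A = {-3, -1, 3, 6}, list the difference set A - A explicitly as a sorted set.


A - A = {a - a' : a, a' ∈ A}.
Compute a - a' for each ordered pair (a, a'):
a = -3: -3--3=0, -3--1=-2, -3-3=-6, -3-6=-9
a = -1: -1--3=2, -1--1=0, -1-3=-4, -1-6=-7
a = 3: 3--3=6, 3--1=4, 3-3=0, 3-6=-3
a = 6: 6--3=9, 6--1=7, 6-3=3, 6-6=0
Collecting distinct values (and noting 0 appears from a-a):
A - A = {-9, -7, -6, -4, -3, -2, 0, 2, 3, 4, 6, 7, 9}
|A - A| = 13

A - A = {-9, -7, -6, -4, -3, -2, 0, 2, 3, 4, 6, 7, 9}


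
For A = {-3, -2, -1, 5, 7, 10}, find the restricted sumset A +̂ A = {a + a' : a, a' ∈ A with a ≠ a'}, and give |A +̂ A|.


Restricted sumset: A +̂ A = {a + a' : a ∈ A, a' ∈ A, a ≠ a'}.
Equivalently, take A + A and drop any sum 2a that is achievable ONLY as a + a for a ∈ A (i.e. sums representable only with equal summands).
Enumerate pairs (a, a') with a < a' (symmetric, so each unordered pair gives one sum; this covers all a ≠ a'):
  -3 + -2 = -5
  -3 + -1 = -4
  -3 + 5 = 2
  -3 + 7 = 4
  -3 + 10 = 7
  -2 + -1 = -3
  -2 + 5 = 3
  -2 + 7 = 5
  -2 + 10 = 8
  -1 + 5 = 4
  -1 + 7 = 6
  -1 + 10 = 9
  5 + 7 = 12
  5 + 10 = 15
  7 + 10 = 17
Collected distinct sums: {-5, -4, -3, 2, 3, 4, 5, 6, 7, 8, 9, 12, 15, 17}
|A +̂ A| = 14
(Reference bound: |A +̂ A| ≥ 2|A| - 3 for |A| ≥ 2, with |A| = 6 giving ≥ 9.)

|A +̂ A| = 14


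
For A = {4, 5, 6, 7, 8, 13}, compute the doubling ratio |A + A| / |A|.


|A| = 6.
Compute A + A by enumerating all 36 pairs.
A + A = {8, 9, 10, 11, 12, 13, 14, 15, 16, 17, 18, 19, 20, 21, 26}, so |A + A| = 15.
K = |A + A| / |A| = 15/6 = 5/2 ≈ 2.5000.
Reference: AP of size 6 gives K = 11/6 ≈ 1.8333; a fully generic set of size 6 gives K ≈ 3.5000.

|A| = 6, |A + A| = 15, K = 15/6 = 5/2.


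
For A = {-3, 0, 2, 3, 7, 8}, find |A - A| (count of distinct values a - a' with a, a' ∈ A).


A - A = {a - a' : a, a' ∈ A}; |A| = 6.
Bounds: 2|A|-1 ≤ |A - A| ≤ |A|² - |A| + 1, i.e. 11 ≤ |A - A| ≤ 31.
Note: 0 ∈ A - A always (from a - a). The set is symmetric: if d ∈ A - A then -d ∈ A - A.
Enumerate nonzero differences d = a - a' with a > a' (then include -d):
Positive differences: {1, 2, 3, 4, 5, 6, 7, 8, 10, 11}
Full difference set: {0} ∪ (positive diffs) ∪ (negative diffs).
|A - A| = 1 + 2·10 = 21 (matches direct enumeration: 21).

|A - A| = 21


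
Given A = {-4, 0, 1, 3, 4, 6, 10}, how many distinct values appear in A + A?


A + A = {a + a' : a, a' ∈ A}; |A| = 7.
General bounds: 2|A| - 1 ≤ |A + A| ≤ |A|(|A|+1)/2, i.e. 13 ≤ |A + A| ≤ 28.
Lower bound 2|A|-1 is attained iff A is an arithmetic progression.
Enumerate sums a + a' for a ≤ a' (symmetric, so this suffices):
a = -4: -4+-4=-8, -4+0=-4, -4+1=-3, -4+3=-1, -4+4=0, -4+6=2, -4+10=6
a = 0: 0+0=0, 0+1=1, 0+3=3, 0+4=4, 0+6=6, 0+10=10
a = 1: 1+1=2, 1+3=4, 1+4=5, 1+6=7, 1+10=11
a = 3: 3+3=6, 3+4=7, 3+6=9, 3+10=13
a = 4: 4+4=8, 4+6=10, 4+10=14
a = 6: 6+6=12, 6+10=16
a = 10: 10+10=20
Distinct sums: {-8, -4, -3, -1, 0, 1, 2, 3, 4, 5, 6, 7, 8, 9, 10, 11, 12, 13, 14, 16, 20}
|A + A| = 21

|A + A| = 21


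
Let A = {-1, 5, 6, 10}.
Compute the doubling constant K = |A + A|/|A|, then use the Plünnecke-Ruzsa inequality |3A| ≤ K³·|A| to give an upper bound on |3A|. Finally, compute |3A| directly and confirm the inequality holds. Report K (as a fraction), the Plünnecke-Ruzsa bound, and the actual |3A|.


|A| = 4.
Step 1: Compute A + A by enumerating all 16 pairs.
A + A = {-2, 4, 5, 9, 10, 11, 12, 15, 16, 20}, so |A + A| = 10.
Step 2: Doubling constant K = |A + A|/|A| = 10/4 = 10/4 ≈ 2.5000.
Step 3: Plünnecke-Ruzsa gives |3A| ≤ K³·|A| = (2.5000)³ · 4 ≈ 62.5000.
Step 4: Compute 3A = A + A + A directly by enumerating all triples (a,b,c) ∈ A³; |3A| = 19.
Step 5: Check 19 ≤ 62.5000? Yes ✓.

K = 10/4, Plünnecke-Ruzsa bound K³|A| ≈ 62.5000, |3A| = 19, inequality holds.


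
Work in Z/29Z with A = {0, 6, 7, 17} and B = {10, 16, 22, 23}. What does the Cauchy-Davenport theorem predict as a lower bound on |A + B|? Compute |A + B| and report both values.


Cauchy-Davenport: |A + B| ≥ min(p, |A| + |B| - 1) for A, B nonempty in Z/pZ.
|A| = 4, |B| = 4, p = 29.
CD lower bound = min(29, 4 + 4 - 1) = min(29, 7) = 7.
Compute A + B mod 29 directly:
a = 0: 0+10=10, 0+16=16, 0+22=22, 0+23=23
a = 6: 6+10=16, 6+16=22, 6+22=28, 6+23=0
a = 7: 7+10=17, 7+16=23, 7+22=0, 7+23=1
a = 17: 17+10=27, 17+16=4, 17+22=10, 17+23=11
A + B = {0, 1, 4, 10, 11, 16, 17, 22, 23, 27, 28}, so |A + B| = 11.
Verify: 11 ≥ 7? Yes ✓.

CD lower bound = 7, actual |A + B| = 11.


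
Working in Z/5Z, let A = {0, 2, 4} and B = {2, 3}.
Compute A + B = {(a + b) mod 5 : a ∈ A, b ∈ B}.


Work in Z/5Z: reduce every sum a + b modulo 5.
Enumerate all 6 pairs:
a = 0: 0+2=2, 0+3=3
a = 2: 2+2=4, 2+3=0
a = 4: 4+2=1, 4+3=2
Distinct residues collected: {0, 1, 2, 3, 4}
|A + B| = 5 (out of 5 total residues).

A + B = {0, 1, 2, 3, 4}


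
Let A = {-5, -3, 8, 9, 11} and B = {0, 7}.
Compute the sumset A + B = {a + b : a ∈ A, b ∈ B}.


A + B = {a + b : a ∈ A, b ∈ B}.
Enumerate all |A|·|B| = 5·2 = 10 pairs (a, b) and collect distinct sums.
a = -5: -5+0=-5, -5+7=2
a = -3: -3+0=-3, -3+7=4
a = 8: 8+0=8, 8+7=15
a = 9: 9+0=9, 9+7=16
a = 11: 11+0=11, 11+7=18
Collecting distinct sums: A + B = {-5, -3, 2, 4, 8, 9, 11, 15, 16, 18}
|A + B| = 10

A + B = {-5, -3, 2, 4, 8, 9, 11, 15, 16, 18}


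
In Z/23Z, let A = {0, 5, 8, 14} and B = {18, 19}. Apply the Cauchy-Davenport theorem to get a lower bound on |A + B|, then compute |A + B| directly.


Cauchy-Davenport: |A + B| ≥ min(p, |A| + |B| - 1) for A, B nonempty in Z/pZ.
|A| = 4, |B| = 2, p = 23.
CD lower bound = min(23, 4 + 2 - 1) = min(23, 5) = 5.
Compute A + B mod 23 directly:
a = 0: 0+18=18, 0+19=19
a = 5: 5+18=0, 5+19=1
a = 8: 8+18=3, 8+19=4
a = 14: 14+18=9, 14+19=10
A + B = {0, 1, 3, 4, 9, 10, 18, 19}, so |A + B| = 8.
Verify: 8 ≥ 5? Yes ✓.

CD lower bound = 5, actual |A + B| = 8.


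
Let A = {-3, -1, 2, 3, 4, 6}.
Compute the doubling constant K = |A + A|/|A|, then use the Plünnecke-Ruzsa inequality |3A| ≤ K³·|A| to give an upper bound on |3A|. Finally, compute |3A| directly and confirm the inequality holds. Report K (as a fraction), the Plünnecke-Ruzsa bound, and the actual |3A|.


|A| = 6.
Step 1: Compute A + A by enumerating all 36 pairs.
A + A = {-6, -4, -2, -1, 0, 1, 2, 3, 4, 5, 6, 7, 8, 9, 10, 12}, so |A + A| = 16.
Step 2: Doubling constant K = |A + A|/|A| = 16/6 = 16/6 ≈ 2.6667.
Step 3: Plünnecke-Ruzsa gives |3A| ≤ K³·|A| = (2.6667)³ · 6 ≈ 113.7778.
Step 4: Compute 3A = A + A + A directly by enumerating all triples (a,b,c) ∈ A³; |3A| = 25.
Step 5: Check 25 ≤ 113.7778? Yes ✓.

K = 16/6, Plünnecke-Ruzsa bound K³|A| ≈ 113.7778, |3A| = 25, inequality holds.


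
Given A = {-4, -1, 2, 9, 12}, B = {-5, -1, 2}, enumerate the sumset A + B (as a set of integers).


A + B = {a + b : a ∈ A, b ∈ B}.
Enumerate all |A|·|B| = 5·3 = 15 pairs (a, b) and collect distinct sums.
a = -4: -4+-5=-9, -4+-1=-5, -4+2=-2
a = -1: -1+-5=-6, -1+-1=-2, -1+2=1
a = 2: 2+-5=-3, 2+-1=1, 2+2=4
a = 9: 9+-5=4, 9+-1=8, 9+2=11
a = 12: 12+-5=7, 12+-1=11, 12+2=14
Collecting distinct sums: A + B = {-9, -6, -5, -3, -2, 1, 4, 7, 8, 11, 14}
|A + B| = 11

A + B = {-9, -6, -5, -3, -2, 1, 4, 7, 8, 11, 14}


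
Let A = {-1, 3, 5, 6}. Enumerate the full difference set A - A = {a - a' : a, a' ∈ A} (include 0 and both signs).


A - A = {a - a' : a, a' ∈ A}.
Compute a - a' for each ordered pair (a, a'):
a = -1: -1--1=0, -1-3=-4, -1-5=-6, -1-6=-7
a = 3: 3--1=4, 3-3=0, 3-5=-2, 3-6=-3
a = 5: 5--1=6, 5-3=2, 5-5=0, 5-6=-1
a = 6: 6--1=7, 6-3=3, 6-5=1, 6-6=0
Collecting distinct values (and noting 0 appears from a-a):
A - A = {-7, -6, -4, -3, -2, -1, 0, 1, 2, 3, 4, 6, 7}
|A - A| = 13

A - A = {-7, -6, -4, -3, -2, -1, 0, 1, 2, 3, 4, 6, 7}


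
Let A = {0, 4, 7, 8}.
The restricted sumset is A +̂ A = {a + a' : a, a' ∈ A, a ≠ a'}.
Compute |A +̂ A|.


Restricted sumset: A +̂ A = {a + a' : a ∈ A, a' ∈ A, a ≠ a'}.
Equivalently, take A + A and drop any sum 2a that is achievable ONLY as a + a for a ∈ A (i.e. sums representable only with equal summands).
Enumerate pairs (a, a') with a < a' (symmetric, so each unordered pair gives one sum; this covers all a ≠ a'):
  0 + 4 = 4
  0 + 7 = 7
  0 + 8 = 8
  4 + 7 = 11
  4 + 8 = 12
  7 + 8 = 15
Collected distinct sums: {4, 7, 8, 11, 12, 15}
|A +̂ A| = 6
(Reference bound: |A +̂ A| ≥ 2|A| - 3 for |A| ≥ 2, with |A| = 4 giving ≥ 5.)

|A +̂ A| = 6


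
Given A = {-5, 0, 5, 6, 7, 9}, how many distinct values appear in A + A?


A + A = {a + a' : a, a' ∈ A}; |A| = 6.
General bounds: 2|A| - 1 ≤ |A + A| ≤ |A|(|A|+1)/2, i.e. 11 ≤ |A + A| ≤ 21.
Lower bound 2|A|-1 is attained iff A is an arithmetic progression.
Enumerate sums a + a' for a ≤ a' (symmetric, so this suffices):
a = -5: -5+-5=-10, -5+0=-5, -5+5=0, -5+6=1, -5+7=2, -5+9=4
a = 0: 0+0=0, 0+5=5, 0+6=6, 0+7=7, 0+9=9
a = 5: 5+5=10, 5+6=11, 5+7=12, 5+9=14
a = 6: 6+6=12, 6+7=13, 6+9=15
a = 7: 7+7=14, 7+9=16
a = 9: 9+9=18
Distinct sums: {-10, -5, 0, 1, 2, 4, 5, 6, 7, 9, 10, 11, 12, 13, 14, 15, 16, 18}
|A + A| = 18

|A + A| = 18


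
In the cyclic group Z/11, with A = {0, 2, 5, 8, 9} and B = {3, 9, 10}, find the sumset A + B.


Work in Z/11Z: reduce every sum a + b modulo 11.
Enumerate all 15 pairs:
a = 0: 0+3=3, 0+9=9, 0+10=10
a = 2: 2+3=5, 2+9=0, 2+10=1
a = 5: 5+3=8, 5+9=3, 5+10=4
a = 8: 8+3=0, 8+9=6, 8+10=7
a = 9: 9+3=1, 9+9=7, 9+10=8
Distinct residues collected: {0, 1, 3, 4, 5, 6, 7, 8, 9, 10}
|A + B| = 10 (out of 11 total residues).

A + B = {0, 1, 3, 4, 5, 6, 7, 8, 9, 10}


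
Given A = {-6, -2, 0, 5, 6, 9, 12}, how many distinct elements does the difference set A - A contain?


A - A = {a - a' : a, a' ∈ A}; |A| = 7.
Bounds: 2|A|-1 ≤ |A - A| ≤ |A|² - |A| + 1, i.e. 13 ≤ |A - A| ≤ 43.
Note: 0 ∈ A - A always (from a - a). The set is symmetric: if d ∈ A - A then -d ∈ A - A.
Enumerate nonzero differences d = a - a' with a > a' (then include -d):
Positive differences: {1, 2, 3, 4, 5, 6, 7, 8, 9, 11, 12, 14, 15, 18}
Full difference set: {0} ∪ (positive diffs) ∪ (negative diffs).
|A - A| = 1 + 2·14 = 29 (matches direct enumeration: 29).

|A - A| = 29


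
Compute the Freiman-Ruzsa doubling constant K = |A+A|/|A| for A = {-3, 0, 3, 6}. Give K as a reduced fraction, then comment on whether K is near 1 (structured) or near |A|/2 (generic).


|A| = 4.
Compute A + A by enumerating all 16 pairs.
A + A = {-6, -3, 0, 3, 6, 9, 12}, so |A + A| = 7.
K = |A + A| / |A| = 7/4 (already in lowest terms) ≈ 1.7500.
Reference: AP of size 4 gives K = 7/4 ≈ 1.7500; a fully generic set of size 4 gives K ≈ 2.5000.

|A| = 4, |A + A| = 7, K = 7/4.


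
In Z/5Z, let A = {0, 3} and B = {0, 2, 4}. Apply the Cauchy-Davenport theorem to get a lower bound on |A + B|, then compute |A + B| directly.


Cauchy-Davenport: |A + B| ≥ min(p, |A| + |B| - 1) for A, B nonempty in Z/pZ.
|A| = 2, |B| = 3, p = 5.
CD lower bound = min(5, 2 + 3 - 1) = min(5, 4) = 4.
Compute A + B mod 5 directly:
a = 0: 0+0=0, 0+2=2, 0+4=4
a = 3: 3+0=3, 3+2=0, 3+4=2
A + B = {0, 2, 3, 4}, so |A + B| = 4.
Verify: 4 ≥ 4? Yes ✓.

CD lower bound = 4, actual |A + B| = 4.


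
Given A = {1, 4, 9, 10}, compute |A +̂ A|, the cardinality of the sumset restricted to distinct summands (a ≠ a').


Restricted sumset: A +̂ A = {a + a' : a ∈ A, a' ∈ A, a ≠ a'}.
Equivalently, take A + A and drop any sum 2a that is achievable ONLY as a + a for a ∈ A (i.e. sums representable only with equal summands).
Enumerate pairs (a, a') with a < a' (symmetric, so each unordered pair gives one sum; this covers all a ≠ a'):
  1 + 4 = 5
  1 + 9 = 10
  1 + 10 = 11
  4 + 9 = 13
  4 + 10 = 14
  9 + 10 = 19
Collected distinct sums: {5, 10, 11, 13, 14, 19}
|A +̂ A| = 6
(Reference bound: |A +̂ A| ≥ 2|A| - 3 for |A| ≥ 2, with |A| = 4 giving ≥ 5.)

|A +̂ A| = 6


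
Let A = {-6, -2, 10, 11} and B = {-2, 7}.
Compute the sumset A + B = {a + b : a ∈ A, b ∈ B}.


A + B = {a + b : a ∈ A, b ∈ B}.
Enumerate all |A|·|B| = 4·2 = 8 pairs (a, b) and collect distinct sums.
a = -6: -6+-2=-8, -6+7=1
a = -2: -2+-2=-4, -2+7=5
a = 10: 10+-2=8, 10+7=17
a = 11: 11+-2=9, 11+7=18
Collecting distinct sums: A + B = {-8, -4, 1, 5, 8, 9, 17, 18}
|A + B| = 8

A + B = {-8, -4, 1, 5, 8, 9, 17, 18}
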